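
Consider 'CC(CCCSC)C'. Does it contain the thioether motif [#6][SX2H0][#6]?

Yes

The pattern [#6][SX2H0][#6] describes an aliphatic sulfur bridging two carbons with no H on the sulfur — a thioether.
The molecule carries a methylthio ether (-SCH3), whose atoms satisfy every constraint of the query, so the pattern matches.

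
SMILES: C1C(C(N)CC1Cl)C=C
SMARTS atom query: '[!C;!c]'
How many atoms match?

The query [!C;!c] means: neither aliphatic nor aromatic carbon — same as [!#6].
Check the 9 heavy atoms by environment: 7× C → no; 1× Cl → match; 1× N → match.
Summing the matching environments: 1 + 1 = 2 matching atoms.

2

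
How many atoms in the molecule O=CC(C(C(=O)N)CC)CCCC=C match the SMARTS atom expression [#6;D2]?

6

The query [#6;D2] means: any carbon bonded to exactly two heavy atoms.
Check the 14 heavy atoms by environment: 6× C (D2) → match; 3× C (D3) → no; 2× C (D1) → no; 2× O (D1) → no; 1× N (D1) → no.
That gives 6 matching atoms.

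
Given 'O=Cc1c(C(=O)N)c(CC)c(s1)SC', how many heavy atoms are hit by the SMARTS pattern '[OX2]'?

The query [OX2] means: aliphatic oxygen with two total connections — ether, hydroxyl, or ester single-bond O.
Check the 14 heavy atoms by environment: 1× s (aromatic, X2) → no; 4× c (aromatic, X3) → no; 1× S (X2) → no; 3× C (X4) → no; 2× C (X3) → no; 2× O (X1) → no; 1× N (X3) → no.
No environment satisfies the query, so 0 matching atoms.

0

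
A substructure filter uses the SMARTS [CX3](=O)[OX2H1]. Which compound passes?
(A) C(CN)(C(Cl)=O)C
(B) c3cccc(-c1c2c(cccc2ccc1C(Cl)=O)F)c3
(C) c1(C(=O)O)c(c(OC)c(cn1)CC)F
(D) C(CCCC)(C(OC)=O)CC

[CX3](=O)[OX2H1] describes an sp2 carbon double-bonded to O and single-bonded to an -OH oxygen (a carboxylic acid).
(A) has an acyl chloride (-C(=O)Cl) but the carbonyl is bonded to Cl, not to an -OH oxygen.
(B) has an acyl chloride (-C(=O)Cl) but the carbonyl is bonded to Cl, not to an -OH oxygen.
(C) contains a carboxylic acid group (-C(=O)OH), which satisfies every atom and bond constraint.
(D) has a methyl-ester group (-C(=O)OCH3) but the singly-bonded O has no H (OX2H0, not OX2H1).
So the answer is (C).

C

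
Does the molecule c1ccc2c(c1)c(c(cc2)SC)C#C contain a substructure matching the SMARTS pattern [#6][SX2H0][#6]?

Yes

The pattern [#6][SX2H0][#6] describes an aliphatic sulfur bridging two carbons with no H on the sulfur — a thioether.
The molecule carries a methylthio ether (-SCH3), whose atoms satisfy every constraint of the query, so the pattern matches.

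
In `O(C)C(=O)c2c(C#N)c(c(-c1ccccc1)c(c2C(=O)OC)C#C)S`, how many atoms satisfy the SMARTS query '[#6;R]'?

12

The query [#6;R] means: carbon that is part of a ring.
Check the 25 heavy atoms by environment: 12× c (aromatic, in 6-ring) → match; 1× S (acyclic) → no; 7× C (acyclic) → no; 1× N (acyclic) → no; 4× O (acyclic) → no.
That gives 12 matching atoms.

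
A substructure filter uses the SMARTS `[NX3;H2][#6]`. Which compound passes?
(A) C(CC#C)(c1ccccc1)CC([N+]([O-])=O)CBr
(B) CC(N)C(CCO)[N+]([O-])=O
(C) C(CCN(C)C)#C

B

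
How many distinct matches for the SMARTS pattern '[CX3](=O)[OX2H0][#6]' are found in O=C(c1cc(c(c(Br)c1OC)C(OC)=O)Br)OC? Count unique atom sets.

[CX3](=O)[OX2H0][#6] is the SMARTS for an ester: a carbonyl carbon bonded to an oxygen that is itself bonded to carbon (no H on that O).
The molecule carries 2 separate instances of a methyl-ester group (-C(=O)OCH3) meeting every constraint; each maps to a distinct set of atoms, giving 2 matches.

2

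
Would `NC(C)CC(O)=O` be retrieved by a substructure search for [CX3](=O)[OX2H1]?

Yes

The pattern [CX3](=O)[OX2H1] describes an sp2 carbon double-bonded to O and single-bonded to an -OH oxygen — a carboxylic acid.
The molecule carries a carboxylic acid group (-C(=O)OH), whose atoms satisfy every constraint of the query, so the pattern matches.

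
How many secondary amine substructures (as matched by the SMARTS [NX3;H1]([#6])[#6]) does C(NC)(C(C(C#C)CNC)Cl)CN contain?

2

[NX3;H1]([#6])[#6] is the SMARTS for a secondary amine: a trivalent nitrogen with one H, bonded to two carbons.
The molecule carries 2 separate instances of an N-methylamino group (-NHCH3) meeting every constraint; each maps to a distinct set of atoms, giving 2 matches.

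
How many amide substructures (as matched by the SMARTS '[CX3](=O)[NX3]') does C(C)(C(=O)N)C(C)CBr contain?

1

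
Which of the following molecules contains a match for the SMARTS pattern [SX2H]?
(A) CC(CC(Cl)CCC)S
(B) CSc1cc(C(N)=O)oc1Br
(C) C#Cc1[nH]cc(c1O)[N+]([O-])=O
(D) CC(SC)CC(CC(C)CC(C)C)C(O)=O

A

[SX2H] describes an aliphatic sulfur with two connections, one being H (a thiol).
(A) contains a thiol (-SH), which satisfies every atom and bond constraint.
(B) has a methylthio ether (-SCH3) but the sulfur has H0 (bonded to two carbons), not H1.
(C) has a hydroxyl group (-OH) but it is an -OH, not an -SH.
(D) has a methylthio ether (-SCH3) but the sulfur has H0 (bonded to two carbons), not H1.
So the answer is (A).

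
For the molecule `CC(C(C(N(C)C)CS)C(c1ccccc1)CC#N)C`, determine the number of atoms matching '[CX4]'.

10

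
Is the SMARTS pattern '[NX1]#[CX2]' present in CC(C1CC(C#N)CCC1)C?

The pattern [NX1]#[CX2] describes a nitrogen triple-bonded to a two-connected carbon — a nitrile.
The molecule carries a nitrile (-C#N), whose atoms satisfy every constraint of the query, so the pattern matches.

Yes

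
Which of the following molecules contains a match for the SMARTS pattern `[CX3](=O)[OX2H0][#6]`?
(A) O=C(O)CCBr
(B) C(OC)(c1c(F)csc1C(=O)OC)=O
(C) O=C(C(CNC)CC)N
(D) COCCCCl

B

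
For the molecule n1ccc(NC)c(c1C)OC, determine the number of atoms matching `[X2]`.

2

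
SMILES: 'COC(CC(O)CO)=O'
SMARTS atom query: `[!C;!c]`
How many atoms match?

4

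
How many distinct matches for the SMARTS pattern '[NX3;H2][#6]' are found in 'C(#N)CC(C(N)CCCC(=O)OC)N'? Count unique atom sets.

[NX3;H2][#6] is the SMARTS for a primary amine: a trivalent nitrogen with two H attached to carbon.
The molecule carries 2 separate instances of a primary amino group (-NH2) meeting every constraint; each maps to a distinct set of atoms, giving 2 matches.

2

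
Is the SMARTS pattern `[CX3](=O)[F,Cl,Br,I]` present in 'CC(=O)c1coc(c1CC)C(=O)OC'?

No

The pattern [CX3](=O)[F,Cl,Br,I] describes a carbonyl carbon bonded to a halogen — an acyl halide.
The closest candidate here is a methyl-ester group (-C(=O)OCH3), but the carbonyl is bonded to -O-C, not to a halogen. No other fragment satisfies the full query, so there is no match.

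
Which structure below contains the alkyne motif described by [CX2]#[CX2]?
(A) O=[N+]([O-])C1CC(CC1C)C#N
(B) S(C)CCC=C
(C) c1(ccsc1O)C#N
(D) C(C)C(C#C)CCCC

[CX2]#[CX2] describes a carbon-carbon triple bond (an alkyne).
(A) has a nitrile (-C#N) but the triple bond is C#N, not C#C.
(B) has a vinyl group (-CH=CH2) but the C=C is a double bond; both carbons are CX3, not CX2.
(C) has a nitrile (-C#N) but the triple bond is C#N, not C#C.
(D) contains an ethynyl group (-C#CH), which satisfies every atom and bond constraint.
So the answer is (D).

D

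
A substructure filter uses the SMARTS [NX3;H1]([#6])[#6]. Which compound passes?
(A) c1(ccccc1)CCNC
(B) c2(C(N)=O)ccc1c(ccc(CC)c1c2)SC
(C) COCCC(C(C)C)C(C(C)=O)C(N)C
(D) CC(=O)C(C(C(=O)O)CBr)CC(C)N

A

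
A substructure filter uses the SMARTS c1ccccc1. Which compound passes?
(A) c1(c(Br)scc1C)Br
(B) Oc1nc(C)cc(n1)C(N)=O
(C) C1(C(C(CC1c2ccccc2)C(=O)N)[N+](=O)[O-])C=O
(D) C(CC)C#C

C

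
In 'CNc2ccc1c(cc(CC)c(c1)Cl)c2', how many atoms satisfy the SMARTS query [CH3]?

2

The query [CH3] means: aliphatic carbon with exactly three hydrogens.
Check the 15 heavy atoms by environment: 5× c (aromatic, H0) → no; 5× c (aromatic, H1) → no; 1× N (H1) → no; 2× C (H3) → match; 1× Cl (H0) → no; 1× C (H2) → no.
That gives 2 matching atoms.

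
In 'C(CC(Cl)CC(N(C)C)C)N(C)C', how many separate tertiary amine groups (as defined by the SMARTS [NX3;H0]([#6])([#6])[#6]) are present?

2

[NX3;H0]([#6])([#6])[#6] is the SMARTS for a tertiary amine: a trivalent nitrogen with no H, bonded to three carbons.
The molecule carries 2 separate instances of a dimethylamino group (-N(CH3)2) meeting every constraint; each maps to a distinct set of atoms, giving 2 matches.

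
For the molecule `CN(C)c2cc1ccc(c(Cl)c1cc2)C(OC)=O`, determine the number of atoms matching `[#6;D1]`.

3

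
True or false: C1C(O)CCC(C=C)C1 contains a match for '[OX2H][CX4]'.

True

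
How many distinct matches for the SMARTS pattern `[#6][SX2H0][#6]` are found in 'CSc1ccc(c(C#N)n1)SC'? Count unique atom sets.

2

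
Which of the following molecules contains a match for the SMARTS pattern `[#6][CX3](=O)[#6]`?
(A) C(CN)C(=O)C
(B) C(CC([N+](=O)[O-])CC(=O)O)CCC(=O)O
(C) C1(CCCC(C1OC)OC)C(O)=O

A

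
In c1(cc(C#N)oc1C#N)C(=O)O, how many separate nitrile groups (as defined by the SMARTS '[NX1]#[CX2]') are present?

[NX1]#[CX2] is the SMARTS for a nitrile: a nitrogen triple-bonded to a two-connected carbon.
The molecule carries 2 separate instances of a nitrile (-C#N) meeting every constraint; each maps to a distinct set of atoms, giving 2 matches.

2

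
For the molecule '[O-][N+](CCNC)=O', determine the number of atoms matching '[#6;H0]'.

0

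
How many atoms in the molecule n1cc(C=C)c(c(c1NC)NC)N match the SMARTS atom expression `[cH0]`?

Check the 13 heavy atoms by environment: 1× n (aromatic, H0) → no; 4× c (aromatic, H0) → match; 1× c (aromatic, H1) → no; 2× N (H1) → no; 2× C (H3) → no; 1× N (H2) → no; 1× C (H1) → no; 1× C (H2) → no.
That gives 4 matching atoms.

4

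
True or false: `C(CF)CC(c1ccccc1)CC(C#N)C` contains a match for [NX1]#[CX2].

The pattern [NX1]#[CX2] describes a nitrogen triple-bonded to a two-connected carbon — a nitrile.
The molecule carries a nitrile (-C#N), whose atoms satisfy every constraint of the query, so the pattern matches.

True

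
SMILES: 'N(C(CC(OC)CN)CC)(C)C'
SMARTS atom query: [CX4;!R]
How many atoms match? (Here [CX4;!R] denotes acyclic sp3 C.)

9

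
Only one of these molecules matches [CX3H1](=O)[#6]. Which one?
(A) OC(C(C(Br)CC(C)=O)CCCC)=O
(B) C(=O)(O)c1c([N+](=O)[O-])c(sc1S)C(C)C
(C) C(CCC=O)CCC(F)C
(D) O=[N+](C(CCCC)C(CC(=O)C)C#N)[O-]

[CX3H1](=O)[#6] describes an sp2 carbon with one H, double-bonded to O and single-bonded to carbon (an aldehyde).
(A) has a carboxylic acid group (-C(=O)OH) but the carbonyl carbon has H0 and is bonded to O, not H1.
(B) has a carboxylic acid group (-C(=O)OH) but the carbonyl carbon has H0 and is bonded to O, not H1.
(C) contains an aldehyde (-CHO), which satisfies every atom and bond constraint.
(D) has an acetyl/ketone group (-C(=O)CH3) but the carbonyl carbon has H0 (two carbon neighbours), not H1.
So the answer is (C).

C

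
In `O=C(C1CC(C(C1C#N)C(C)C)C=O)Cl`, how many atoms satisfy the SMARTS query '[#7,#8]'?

Check the 15 heavy atoms by environment: 11× C → no; 1× N → match; 2× O → match; 1× Cl → no.
Summing the matching environments: 1 + 2 = 3 matching atoms.

3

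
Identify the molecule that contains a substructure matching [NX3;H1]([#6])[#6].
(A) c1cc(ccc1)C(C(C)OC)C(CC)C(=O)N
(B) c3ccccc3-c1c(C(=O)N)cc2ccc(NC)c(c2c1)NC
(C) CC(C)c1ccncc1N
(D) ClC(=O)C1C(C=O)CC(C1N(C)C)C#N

[NX3;H1]([#6])[#6] describes a trivalent nitrogen with one H, bonded to two carbons (a secondary amine).
(A) has a primary amide (-C(=O)NH2) but the -C(=O)NH2 nitrogen has H2, not H1.
(B) contains an N-methylamino group (-NHCH3), which satisfies every atom and bond constraint.
(C) has a primary amino group (-NH2) but the nitrogen has H2 and only one carbon neighbour.
(D) has a dimethylamino group (-N(CH3)2) but the nitrogen has H0, not H1.
So the answer is (B).

B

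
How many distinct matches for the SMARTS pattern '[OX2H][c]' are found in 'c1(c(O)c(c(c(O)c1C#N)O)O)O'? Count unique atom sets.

5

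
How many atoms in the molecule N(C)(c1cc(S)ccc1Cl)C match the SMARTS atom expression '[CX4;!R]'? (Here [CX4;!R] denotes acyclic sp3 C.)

2

The query [CX4;!R] means: aliphatic carbon with four total connections, not in a ring.
Check the 11 heavy atoms by environment: 6× c (aromatic, X3, in 6-ring) → no; 1× S (X2, acyclic) → no; 1× N (X3, acyclic) → no; 2× C (X4, acyclic) → match; 1× Cl (X1, acyclic) → no.
That gives 2 matching atoms.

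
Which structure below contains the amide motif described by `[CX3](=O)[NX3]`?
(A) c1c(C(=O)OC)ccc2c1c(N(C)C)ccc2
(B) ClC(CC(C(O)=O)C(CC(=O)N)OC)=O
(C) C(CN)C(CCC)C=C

[CX3](=O)[NX3] describes a carbonyl carbon bonded to a trivalent nitrogen (an amide).
(A) has a methyl-ester group (-C(=O)OCH3) but the carbonyl is bonded to O, not to an NX3 nitrogen.
(B) contains a primary amide (-C(=O)NH2), which satisfies every atom and bond constraint.
(C) has a primary amino group (-NH2) but the -NH2 is not attached to a carbonyl carbon.
So the answer is (B).

B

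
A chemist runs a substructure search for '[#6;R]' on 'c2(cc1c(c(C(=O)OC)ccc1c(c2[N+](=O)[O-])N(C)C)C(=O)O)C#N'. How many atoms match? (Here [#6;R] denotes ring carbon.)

10

The query [#6;R] means: carbon that is part of a ring.
Check the 25 heavy atoms by environment: 10× c (aromatic, in 6-ring) → match; 6× C (acyclic) → no; 5× O (acyclic) → no; 2× N (acyclic) → no; 1× N (charge +1, acyclic) → no; 1× O (charge -1, acyclic) → no.
That gives 10 matching atoms.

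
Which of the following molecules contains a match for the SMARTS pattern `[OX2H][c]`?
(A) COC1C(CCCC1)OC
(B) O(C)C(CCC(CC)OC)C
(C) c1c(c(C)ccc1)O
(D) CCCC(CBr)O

C

[OX2H][c] describes a hydroxyl oxygen attached to an aromatic carbon (a phenol).
(A) has a methoxy ether (-OCH3) but the oxygen has H0, not H1.
(B) has a methoxy ether (-OCH3) but the oxygen has H0, not H1.
(C) contains a hydroxyl group (-OH), which satisfies every atom and bond constraint.
(D) has a hydroxyl group (-OH) but the -OH is on an aliphatic carbon, not an aromatic c.
So the answer is (C).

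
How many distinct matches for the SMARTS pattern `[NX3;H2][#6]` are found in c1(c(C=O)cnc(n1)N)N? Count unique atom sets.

2

[NX3;H2][#6] is the SMARTS for a primary amine: a trivalent nitrogen with two H attached to carbon.
The molecule carries 2 separate instances of a primary amino group (-NH2) meeting every constraint; each maps to a distinct set of atoms, giving 2 matches.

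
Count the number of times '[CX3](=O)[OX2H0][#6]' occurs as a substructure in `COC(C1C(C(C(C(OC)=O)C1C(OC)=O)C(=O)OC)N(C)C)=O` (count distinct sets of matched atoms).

4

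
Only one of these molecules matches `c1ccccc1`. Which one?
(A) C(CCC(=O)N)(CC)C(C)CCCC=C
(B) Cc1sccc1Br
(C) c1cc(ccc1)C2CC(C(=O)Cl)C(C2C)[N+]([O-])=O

C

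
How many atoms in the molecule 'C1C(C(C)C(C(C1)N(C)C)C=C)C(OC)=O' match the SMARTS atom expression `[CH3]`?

4

The query [CH3] means: aliphatic carbon with exactly three hydrogens.
Check the 16 heavy atoms by environment: 3× C (H2) → no; 5× C (H1) → no; 1× C (H0) → no; 2× O (H0) → no; 4× C (H3) → match; 1× N (H0) → no.
That gives 4 matching atoms.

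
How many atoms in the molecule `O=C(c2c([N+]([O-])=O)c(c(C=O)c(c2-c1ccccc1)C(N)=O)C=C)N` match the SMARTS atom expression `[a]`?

12

The query [a] means: a matches any aromatic atom.
Check the 25 heavy atoms by environment: 12× c (aromatic) → match; 1× N (charge +1) → no; 1× O (charge -1) → no; 4× O → no; 5× C → no; 2× N → no.
That gives 12 matching atoms.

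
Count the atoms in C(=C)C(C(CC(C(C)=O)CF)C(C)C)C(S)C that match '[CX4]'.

11

The query [CX4] means: C with X4: aliphatic carbon with exactly 4 total connections (bonds + H).
Check the 17 heavy atoms by environment: 11× C (X4) → match; 1× S (X2) → no; 3× C (X3) → no; 1× O (X1) → no; 1× F (X1) → no.
That gives 11 matching atoms.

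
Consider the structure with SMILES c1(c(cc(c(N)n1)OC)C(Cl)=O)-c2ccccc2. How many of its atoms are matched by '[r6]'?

The query [r6] means: r6 matches atoms in a six-membered ring.
Check the 18 heavy atoms by environment: 1× n (aromatic, in 6-ring) → match; 11× c (aromatic, in 6-ring) → match; 2× O (acyclic) → no; 2× C (acyclic) → no; 1× Cl (acyclic) → no; 1× N (acyclic) → no.
Summing the matching environments: 1 + 11 = 12 matching atoms.

12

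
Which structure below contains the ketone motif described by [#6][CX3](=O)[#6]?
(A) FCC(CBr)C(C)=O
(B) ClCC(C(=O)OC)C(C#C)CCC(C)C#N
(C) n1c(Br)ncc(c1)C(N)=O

A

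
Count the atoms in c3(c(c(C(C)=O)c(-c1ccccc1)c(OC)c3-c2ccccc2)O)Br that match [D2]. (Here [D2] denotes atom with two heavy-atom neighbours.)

11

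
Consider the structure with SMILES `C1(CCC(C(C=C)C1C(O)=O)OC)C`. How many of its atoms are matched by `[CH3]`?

The query [CH3] means: aliphatic carbon with exactly three hydrogens.
Check the 14 heavy atoms by environment: 3× C (H2) → no; 5× C (H1) → no; 1× C (H0) → no; 2× O (H0) → no; 1× O (H1) → no; 2× C (H3) → match.
That gives 2 matching atoms.

2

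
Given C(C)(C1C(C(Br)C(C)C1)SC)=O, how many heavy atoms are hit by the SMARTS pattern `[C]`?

9

Check the 12 heavy atoms by environment: 9× C → match; 1× Br → no; 1× S → no; 1× O → no.
That gives 9 matching atoms.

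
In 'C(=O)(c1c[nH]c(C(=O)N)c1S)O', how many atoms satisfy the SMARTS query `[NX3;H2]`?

1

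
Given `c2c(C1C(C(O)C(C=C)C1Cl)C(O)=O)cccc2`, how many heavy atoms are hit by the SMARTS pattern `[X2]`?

2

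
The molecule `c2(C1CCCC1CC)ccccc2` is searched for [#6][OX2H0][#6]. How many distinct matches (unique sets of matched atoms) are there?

0

[#6][OX2H0][#6] is the SMARTS for an ether: an aliphatic oxygen bridging two carbons with no H on the oxygen.
No fragment in the molecule satisfies every constraint, giving 0 matches.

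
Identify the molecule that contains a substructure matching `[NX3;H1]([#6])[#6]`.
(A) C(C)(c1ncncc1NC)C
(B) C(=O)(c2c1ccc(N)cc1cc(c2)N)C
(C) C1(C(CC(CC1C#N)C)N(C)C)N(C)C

A

[NX3;H1]([#6])[#6] describes a trivalent nitrogen with one H, bonded to two carbons (a secondary amine).
(A) contains an N-methylamino group (-NHCH3), which satisfies every atom and bond constraint.
(B) has a primary amino group (-NH2) but the nitrogen has H2 and only one carbon neighbour.
(C) has a dimethylamino group (-N(CH3)2) but the nitrogen has H0, not H1.
So the answer is (A).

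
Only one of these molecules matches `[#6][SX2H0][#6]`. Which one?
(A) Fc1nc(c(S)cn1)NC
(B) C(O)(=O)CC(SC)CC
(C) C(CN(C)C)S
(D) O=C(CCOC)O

B

[#6][SX2H0][#6] describes an aliphatic sulfur bridging two carbons with no H on the sulfur (a thioether).
(A) has a thiol (-SH) but the sulfur has H1, not H0 bridging two carbons.
(B) contains a methylthio ether (-SCH3), which satisfies every atom and bond constraint.
(C) has a thiol (-SH) but the sulfur has H1, not H0 bridging two carbons.
(D) has a methoxy ether (-OCH3) but the bridging atom is O, not S.
So the answer is (B).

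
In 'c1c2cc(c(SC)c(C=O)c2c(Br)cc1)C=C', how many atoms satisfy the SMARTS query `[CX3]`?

The query [CX3] means: C with X3: aliphatic carbon with exactly 3 total connections.
Check the 17 heavy atoms by environment: 10× c (aromatic, X3) → no; 1× Br (X1) → no; 1× S (X2) → no; 1× C (X4) → no; 3× C (X3) → match; 1× O (X1) → no.
That gives 3 matching atoms.

3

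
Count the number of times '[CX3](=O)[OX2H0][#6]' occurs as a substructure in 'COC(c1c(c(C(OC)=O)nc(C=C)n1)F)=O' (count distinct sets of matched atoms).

2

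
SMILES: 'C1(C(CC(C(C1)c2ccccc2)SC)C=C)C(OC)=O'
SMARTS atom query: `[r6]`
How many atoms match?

12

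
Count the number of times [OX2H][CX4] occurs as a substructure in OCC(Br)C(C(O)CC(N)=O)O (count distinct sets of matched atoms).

3

[OX2H][CX4] is the SMARTS for an aliphatic alcohol: a hydroxyl oxygen bound to an sp3 (X4) carbon.
The molecule carries 3 separate instances of a hydroxyl group (-OH) meeting every constraint; each maps to a distinct set of atoms, giving 3 matches.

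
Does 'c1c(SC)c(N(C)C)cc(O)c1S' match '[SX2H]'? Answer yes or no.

Yes

The pattern [SX2H] describes an aliphatic sulfur with two connections, one being H — a thiol.
The molecule carries a thiol (-SH), whose atoms satisfy every constraint of the query, so the pattern matches.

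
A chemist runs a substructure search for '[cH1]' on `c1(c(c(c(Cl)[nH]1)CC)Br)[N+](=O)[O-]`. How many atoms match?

0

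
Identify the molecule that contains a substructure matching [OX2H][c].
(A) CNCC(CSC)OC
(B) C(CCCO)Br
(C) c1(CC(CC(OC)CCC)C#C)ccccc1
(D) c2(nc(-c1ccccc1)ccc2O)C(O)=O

[OX2H][c] describes a hydroxyl oxygen attached to an aromatic carbon (a phenol).
(A) has a methoxy ether (-OCH3) but the oxygen has H0, not H1.
(B) has a hydroxyl group (-OH) but the -OH is on an aliphatic carbon, not an aromatic c.
(C) has a methoxy ether (-OCH3) but the oxygen has H0, not H1.
(D) contains a hydroxyl group (-OH), which satisfies every atom and bond constraint.
So the answer is (D).

D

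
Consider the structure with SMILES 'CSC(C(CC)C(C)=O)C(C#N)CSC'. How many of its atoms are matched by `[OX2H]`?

0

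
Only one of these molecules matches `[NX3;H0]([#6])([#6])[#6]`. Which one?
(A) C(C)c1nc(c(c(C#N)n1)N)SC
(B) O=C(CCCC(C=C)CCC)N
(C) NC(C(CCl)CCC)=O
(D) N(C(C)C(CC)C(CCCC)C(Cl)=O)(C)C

D

[NX3;H0]([#6])([#6])[#6] describes a trivalent nitrogen with no H, bonded to three carbons (a tertiary amine).
(A) has a primary amino group (-NH2) but the nitrogen has H2, not H0 with three carbons.
(B) has a primary amide (-C(=O)NH2) but the amide nitrogen has H2 and only one carbon neighbour.
(C) has a primary amide (-C(=O)NH2) but the amide nitrogen has H2 and only one carbon neighbour.
(D) contains a dimethylamino group (-N(CH3)2), which satisfies every atom and bond constraint.
So the answer is (D).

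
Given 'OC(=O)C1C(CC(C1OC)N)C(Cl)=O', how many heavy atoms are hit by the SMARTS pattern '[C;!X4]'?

2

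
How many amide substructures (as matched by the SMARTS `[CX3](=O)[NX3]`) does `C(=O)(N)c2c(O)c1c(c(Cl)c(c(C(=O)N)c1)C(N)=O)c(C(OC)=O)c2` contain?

[CX3](=O)[NX3] is the SMARTS for an amide: a carbonyl carbon bonded to a trivalent nitrogen.
The molecule carries 3 separate instances of a primary amide (-C(=O)NH2) meeting every constraint; each maps to a distinct set of atoms, giving 3 matches.

3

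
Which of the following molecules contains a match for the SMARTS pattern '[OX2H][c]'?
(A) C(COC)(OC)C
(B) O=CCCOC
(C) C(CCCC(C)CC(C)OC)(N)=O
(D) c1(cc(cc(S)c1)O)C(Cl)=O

D

[OX2H][c] describes a hydroxyl oxygen attached to an aromatic carbon (a phenol).
(A) has a methoxy ether (-OCH3) but the oxygen has H0, not H1.
(B) has a methoxy ether (-OCH3) but the oxygen has H0, not H1.
(C) has a methoxy ether (-OCH3) but the oxygen has H0, not H1.
(D) contains a hydroxyl group (-OH), which satisfies every atom and bond constraint.
So the answer is (D).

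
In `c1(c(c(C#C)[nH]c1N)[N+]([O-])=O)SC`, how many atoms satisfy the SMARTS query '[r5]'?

5

Check the 13 heavy atoms by environment: 1× n (aromatic, in 5-ring) → match; 4× c (aromatic, in 5-ring) → match; 1× S (acyclic) → no; 3× C (acyclic) → no; 1× N (acyclic) → no; 1× N (charge +1, acyclic) → no; 1× O (charge -1, acyclic) → no; 1× O (acyclic) → no.
Summing the matching environments: 1 + 4 = 5 matching atoms.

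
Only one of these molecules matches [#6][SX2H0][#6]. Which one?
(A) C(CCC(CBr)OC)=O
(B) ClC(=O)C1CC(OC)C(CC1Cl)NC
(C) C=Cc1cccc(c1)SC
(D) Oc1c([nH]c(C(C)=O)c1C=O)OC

C

[#6][SX2H0][#6] describes an aliphatic sulfur bridging two carbons with no H on the sulfur (a thioether).
(A) has a methoxy ether (-OCH3) but the bridging atom is O, not S.
(B) has a methoxy ether (-OCH3) but the bridging atom is O, not S.
(C) contains a methylthio ether (-SCH3), which satisfies every atom and bond constraint.
(D) has a methoxy ether (-OCH3) but the bridging atom is O, not S.
So the answer is (C).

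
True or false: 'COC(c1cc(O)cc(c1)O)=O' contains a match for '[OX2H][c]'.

True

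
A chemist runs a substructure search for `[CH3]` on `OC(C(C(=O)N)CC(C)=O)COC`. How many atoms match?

Check the 13 heavy atoms by environment: 2× C (H2) → no; 2× C (H1) → no; 2× C (H0) → no; 3× O (H0) → no; 1× N (H2) → no; 1× O (H1) → no; 2× C (H3) → match.
That gives 2 matching atoms.

2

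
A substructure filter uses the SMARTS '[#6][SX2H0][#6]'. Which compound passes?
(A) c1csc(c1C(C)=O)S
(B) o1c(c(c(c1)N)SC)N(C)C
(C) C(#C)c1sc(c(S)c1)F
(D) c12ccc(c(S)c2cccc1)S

B

[#6][SX2H0][#6] describes an aliphatic sulfur bridging two carbons with no H on the sulfur (a thioether).
(A) has a thiol (-SH) but the sulfur has H1, not H0 bridging two carbons.
(B) contains a methylthio ether (-SCH3), which satisfies every atom and bond constraint.
(C) has a thiol (-SH) but the sulfur has H1, not H0 bridging two carbons.
(D) has a thiol (-SH) but the sulfur has H1, not H0 bridging two carbons.
So the answer is (B).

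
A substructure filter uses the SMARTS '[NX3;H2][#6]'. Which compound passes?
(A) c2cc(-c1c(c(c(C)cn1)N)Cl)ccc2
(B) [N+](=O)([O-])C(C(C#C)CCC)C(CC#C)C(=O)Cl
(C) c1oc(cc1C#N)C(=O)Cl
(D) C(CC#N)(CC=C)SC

A

[NX3;H2][#6] describes a trivalent nitrogen with two H attached to carbon (a primary amine).
(A) contains a primary amino group (-NH2), which satisfies every atom and bond constraint.
(B) has a nitro group (-[N+](=O)[O-]) but the nitrogen is [N+] with no H, not NX3H2.
(C) has a nitrile (-C#N) but the nitrogen is NX1 (triple-bonded), not NX3 with two H.
(D) has a nitrile (-C#N) but the nitrogen is NX1 (triple-bonded), not NX3 with two H.
So the answer is (A).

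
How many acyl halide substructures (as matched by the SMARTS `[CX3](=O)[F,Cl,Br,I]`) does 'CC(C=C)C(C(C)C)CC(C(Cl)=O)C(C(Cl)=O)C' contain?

2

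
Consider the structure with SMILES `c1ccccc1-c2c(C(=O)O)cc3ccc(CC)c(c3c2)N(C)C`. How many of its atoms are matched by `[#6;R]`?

The query [#6;R] means: carbon that is part of a ring.
Check the 24 heavy atoms by environment: 16× c (aromatic, in 6-ring) → match; 5× C (acyclic) → no; 2× O (acyclic) → no; 1× N (acyclic) → no.
That gives 16 matching atoms.

16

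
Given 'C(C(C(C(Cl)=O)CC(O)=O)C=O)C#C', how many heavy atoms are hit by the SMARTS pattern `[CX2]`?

2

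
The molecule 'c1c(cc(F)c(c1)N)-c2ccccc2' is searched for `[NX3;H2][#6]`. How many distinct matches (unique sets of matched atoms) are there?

[NX3;H2][#6] is the SMARTS for a primary amine: a trivalent nitrogen with two H attached to carbon.
Exactly one fragment in the molecule meets all constraints, giving 1 match.

1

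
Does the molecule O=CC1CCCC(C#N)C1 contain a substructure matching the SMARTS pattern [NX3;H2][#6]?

The pattern [NX3;H2][#6] describes a trivalent nitrogen with two H attached to carbon — a primary amine.
The closest candidate here is a nitrile (-C#N), but the nitrogen is NX1 (triple-bonded), not NX3 with two H. No other fragment satisfies the full query, so there is no match.

No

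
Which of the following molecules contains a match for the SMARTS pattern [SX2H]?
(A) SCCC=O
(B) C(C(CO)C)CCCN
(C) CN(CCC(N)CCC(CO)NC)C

A

[SX2H] describes an aliphatic sulfur with two connections, one being H (a thiol).
(A) contains a thiol (-SH), which satisfies every atom and bond constraint.
(B) has a hydroxyl group (-OH) but it is an -OH, not an -SH.
(C) has a hydroxyl group (-OH) but it is an -OH, not an -SH.
So the answer is (A).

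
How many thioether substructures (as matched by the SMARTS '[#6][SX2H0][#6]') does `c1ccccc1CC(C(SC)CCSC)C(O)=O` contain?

2

[#6][SX2H0][#6] is the SMARTS for a thioether: an aliphatic sulfur bridging two carbons with no H on the sulfur.
The molecule carries 2 separate instances of a methylthio ether (-SCH3) meeting every constraint; each maps to a distinct set of atoms, giving 2 matches.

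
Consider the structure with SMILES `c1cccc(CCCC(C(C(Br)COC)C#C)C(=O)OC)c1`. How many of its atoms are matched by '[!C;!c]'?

4

Check the 22 heavy atoms by environment: 12× C → no; 6× c (aromatic) → no; 3× O → match; 1× Br → match.
Summing the matching environments: 3 + 1 = 4 matching atoms.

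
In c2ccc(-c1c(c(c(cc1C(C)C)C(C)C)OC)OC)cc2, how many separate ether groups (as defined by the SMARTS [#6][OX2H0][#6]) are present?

2

[#6][OX2H0][#6] is the SMARTS for an ether: an aliphatic oxygen bridging two carbons with no H on the oxygen.
The molecule carries 2 separate instances of a methoxy ether (-OCH3) meeting every constraint; each maps to a distinct set of atoms, giving 2 matches.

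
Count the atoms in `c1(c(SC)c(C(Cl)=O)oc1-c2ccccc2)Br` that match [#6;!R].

The query [#6;!R] means: carbon not in any ring.
Check the 17 heavy atoms by environment: 1× o (aromatic, in 5-ring) → no; 4× c (aromatic, in 5-ring) → no; 1× S (acyclic) → no; 2× C (acyclic) → match; 6× c (aromatic, in 6-ring) → no; 1× O (acyclic) → no; 1× Cl (acyclic) → no; 1× Br (acyclic) → no.
That gives 2 matching atoms.

2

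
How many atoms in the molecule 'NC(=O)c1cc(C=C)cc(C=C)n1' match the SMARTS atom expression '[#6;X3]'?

10

The query [#6;X3] means: any carbon (aromatic or not) with three total connections.
Check the 13 heavy atoms by environment: 1× n (aromatic, X2) → no; 5× c (aromatic, X3) → match; 5× C (X3) → match; 1× O (X1) → no; 1× N (X3) → no.
Summing the matching environments: 5 + 5 = 10 matching atoms.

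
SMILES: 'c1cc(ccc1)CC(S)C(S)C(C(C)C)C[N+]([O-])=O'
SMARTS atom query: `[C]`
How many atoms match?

Check the 19 heavy atoms by environment: 8× C → match; 2× S → no; 6× c (aromatic) → no; 1× N (charge +1) → no; 1× O (charge -1) → no; 1× O → no.
That gives 8 matching atoms.

8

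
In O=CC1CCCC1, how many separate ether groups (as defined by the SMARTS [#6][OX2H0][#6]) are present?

0

[#6][OX2H0][#6] is the SMARTS for an ether: an aliphatic oxygen bridging two carbons with no H on the oxygen.
No fragment in the molecule satisfies every constraint, giving 0 matches.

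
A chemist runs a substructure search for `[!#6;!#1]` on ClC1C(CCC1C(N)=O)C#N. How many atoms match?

The query [!#6;!#1] means: not carbon and not hydrogen — any heteroatom.
Check the 11 heavy atoms by environment: 7× C → no; 1× Cl → match; 2× N → match; 1× O → match.
Summing the matching environments: 1 + 2 + 1 = 4 matching atoms.

4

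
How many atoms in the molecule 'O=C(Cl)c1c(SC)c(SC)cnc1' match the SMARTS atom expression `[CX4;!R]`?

2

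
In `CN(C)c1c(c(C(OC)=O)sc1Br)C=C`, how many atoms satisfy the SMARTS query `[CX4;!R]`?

Check the 15 heavy atoms by environment: 1× s (aromatic, X2, in 5-ring) → no; 4× c (aromatic, X3, in 5-ring) → no; 3× C (X3, acyclic) → no; 1× O (X1, acyclic) → no; 1× O (X2, acyclic) → no; 3× C (X4, acyclic) → match; 1× Br (X1, acyclic) → no; 1× N (X3, acyclic) → no.
That gives 3 matching atoms.

3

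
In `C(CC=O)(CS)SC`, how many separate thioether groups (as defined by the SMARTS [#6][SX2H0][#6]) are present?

1

[#6][SX2H0][#6] is the SMARTS for a thioether: an aliphatic sulfur bridging two carbons with no H on the sulfur.
Exactly one fragment in the molecule meets all constraints, giving 1 match.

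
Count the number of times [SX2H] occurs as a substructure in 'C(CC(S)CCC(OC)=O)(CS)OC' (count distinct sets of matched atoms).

2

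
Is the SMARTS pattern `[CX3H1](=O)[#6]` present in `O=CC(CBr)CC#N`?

Yes

The pattern [CX3H1](=O)[#6] describes an sp2 carbon with one H, double-bonded to O and single-bonded to carbon — an aldehyde.
The molecule carries an aldehyde (-CHO), whose atoms satisfy every constraint of the query, so the pattern matches.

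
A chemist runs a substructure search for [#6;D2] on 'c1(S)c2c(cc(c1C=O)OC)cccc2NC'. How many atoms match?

5

The query [#6;D2] means: any carbon bonded to exactly two heavy atoms.
Check the 17 heavy atoms by environment: 6× c (aromatic, D3) → no; 4× c (aromatic, D2) → match; 1× N (D2) → no; 2× C (D1) → no; 1× O (D2) → no; 1× S (D1) → no; 1× C (D2) → match; 1× O (D1) → no.
Summing the matching environments: 4 + 1 = 5 matching atoms.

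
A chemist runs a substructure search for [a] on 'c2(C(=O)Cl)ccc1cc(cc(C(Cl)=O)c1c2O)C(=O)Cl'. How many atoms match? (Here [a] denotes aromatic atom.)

The query [a] means: a matches any aromatic atom.
Check the 20 heavy atoms by environment: 10× c (aromatic) → match; 4× O → no; 3× C → no; 3× Cl → no.
That gives 10 matching atoms.

10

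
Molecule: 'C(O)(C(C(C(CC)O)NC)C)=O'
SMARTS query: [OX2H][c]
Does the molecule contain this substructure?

The pattern [OX2H][c] describes a hydroxyl oxygen attached to an aromatic carbon — a phenol.
The closest candidate here is a hydroxyl group (-OH), but the -OH is on an aliphatic carbon, not an aromatic c. No other fragment satisfies the full query, so there is no match.

No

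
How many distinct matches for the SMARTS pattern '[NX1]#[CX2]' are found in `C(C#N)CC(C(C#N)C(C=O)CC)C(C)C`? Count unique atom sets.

2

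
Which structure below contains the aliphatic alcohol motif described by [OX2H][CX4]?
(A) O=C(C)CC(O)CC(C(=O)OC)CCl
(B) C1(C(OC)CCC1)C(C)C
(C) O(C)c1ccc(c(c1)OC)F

A

[OX2H][CX4] describes a hydroxyl oxygen bound to an sp3 (X4) carbon (an aliphatic alcohol).
(A) contains a hydroxyl group (-OH), which satisfies every atom and bond constraint.
(B) has a methoxy ether (-OCH3) but the oxygen has H0 (ether), not H1.
(C) has a methoxy ether (-OCH3) but the oxygen has H0 (ether), not H1.
So the answer is (A).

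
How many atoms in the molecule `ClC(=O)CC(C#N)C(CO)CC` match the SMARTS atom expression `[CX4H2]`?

3

The query [CX4H2] means: sp3 carbon (X4) with exactly two hydrogens.
Check the 12 heavy atoms by environment: 3× C (H2, X4) → match; 2× C (H1, X4) → no; 1× O (H1, X2) → no; 1× C (H0, X2) → no; 1× N (H0, X1) → no; 1× C (H3, X4) → no; 1× C (H0, X3) → no; 1× O (H0, X1) → no; 1× Cl (H0, X1) → no.
That gives 3 matching atoms.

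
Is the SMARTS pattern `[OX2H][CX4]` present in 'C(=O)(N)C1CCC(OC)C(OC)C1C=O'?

The pattern [OX2H][CX4] describes a hydroxyl oxygen bound to an sp3 (X4) carbon — an aliphatic alcohol.
The closest candidate here is a methoxy ether (-OCH3), but the oxygen has H0 (ether), not H1. No other fragment satisfies the full query, so there is no match.

No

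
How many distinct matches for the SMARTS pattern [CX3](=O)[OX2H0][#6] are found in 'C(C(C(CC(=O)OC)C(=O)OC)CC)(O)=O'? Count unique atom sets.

[CX3](=O)[OX2H0][#6] is the SMARTS for an ester: a carbonyl carbon bonded to an oxygen that is itself bonded to carbon (no H on that O).
The molecule carries 2 separate instances of a methyl-ester group (-C(=O)OCH3) meeting every constraint; each maps to a distinct set of atoms, giving 2 matches.

2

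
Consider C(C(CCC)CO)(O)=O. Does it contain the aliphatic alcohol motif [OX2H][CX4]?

Yes

The pattern [OX2H][CX4] describes a hydroxyl oxygen bound to an sp3 (X4) carbon — an aliphatic alcohol.
The molecule carries a hydroxyl group (-OH), whose atoms satisfy every constraint of the query, so the pattern matches.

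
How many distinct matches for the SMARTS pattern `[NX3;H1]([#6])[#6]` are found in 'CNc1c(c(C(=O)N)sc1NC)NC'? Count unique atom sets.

[NX3;H1]([#6])[#6] is the SMARTS for a secondary amine: a trivalent nitrogen with one H, bonded to two carbons.
The molecule carries 3 separate instances of an N-methylamino group (-NHCH3) meeting every constraint; each maps to a distinct set of atoms, giving 3 matches.

3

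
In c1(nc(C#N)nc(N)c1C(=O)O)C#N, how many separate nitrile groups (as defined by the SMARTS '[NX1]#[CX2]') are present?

[NX1]#[CX2] is the SMARTS for a nitrile: a nitrogen triple-bonded to a two-connected carbon.
The molecule carries 2 separate instances of a nitrile (-C#N) meeting every constraint; each maps to a distinct set of atoms, giving 2 matches.

2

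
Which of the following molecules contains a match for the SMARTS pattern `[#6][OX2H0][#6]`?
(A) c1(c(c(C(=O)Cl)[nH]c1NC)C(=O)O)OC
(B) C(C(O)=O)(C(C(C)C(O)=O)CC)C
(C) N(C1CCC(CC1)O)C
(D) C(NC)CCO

A

[#6][OX2H0][#6] describes an aliphatic oxygen bridging two carbons with no H on the oxygen (an ether).
(A) contains a methoxy ether (-OCH3), which satisfies every atom and bond constraint.
(B) has a carboxylic acid group (-C(=O)OH) but the -OH oxygen has H1; the =O is OX1, not OX2.
(C) has a hydroxyl group (-OH) but the oxygen has H1, not H0 bridging two carbons.
(D) has a hydroxyl group (-OH) but the oxygen has H1, not H0 bridging two carbons.
So the answer is (A).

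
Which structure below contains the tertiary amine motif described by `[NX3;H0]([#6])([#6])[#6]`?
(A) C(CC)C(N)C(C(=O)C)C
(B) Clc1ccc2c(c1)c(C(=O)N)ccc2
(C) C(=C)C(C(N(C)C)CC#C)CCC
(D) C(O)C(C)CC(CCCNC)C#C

[NX3;H0]([#6])([#6])[#6] describes a trivalent nitrogen with no H, bonded to three carbons (a tertiary amine).
(A) has a primary amino group (-NH2) but the nitrogen has H2, not H0 with three carbons.
(B) has a primary amide (-C(=O)NH2) but the amide nitrogen has H2 and only one carbon neighbour.
(C) contains a dimethylamino group (-N(CH3)2), which satisfies every atom and bond constraint.
(D) has an N-methylamino group (-NHCH3) but the nitrogen still has one H (H1), not H0.
So the answer is (C).

C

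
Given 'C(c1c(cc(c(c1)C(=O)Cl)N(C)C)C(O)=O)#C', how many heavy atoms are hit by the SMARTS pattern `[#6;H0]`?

Check the 17 heavy atoms by environment: 2× c (aromatic, H1) → no; 4× c (aromatic, H0) → match; 3× C (H0) → match; 2× O (H0) → no; 1× O (H1) → no; 1× N (H0) → no; 2× C (H3) → no; 1× C (H1) → no; 1× Cl (H0) → no.
Summing the matching environments: 4 + 3 = 7 matching atoms.

7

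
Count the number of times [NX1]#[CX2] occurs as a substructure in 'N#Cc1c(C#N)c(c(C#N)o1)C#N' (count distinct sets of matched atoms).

4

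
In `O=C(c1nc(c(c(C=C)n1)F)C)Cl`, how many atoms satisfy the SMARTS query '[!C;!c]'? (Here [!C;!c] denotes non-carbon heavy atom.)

5

Check the 13 heavy atoms by environment: 2× n (aromatic) → match; 4× c (aromatic) → no; 4× C → no; 1× O → match; 1× Cl → match; 1× F → match.
Summing the matching environments: 2 + 1 + 1 + 1 = 5 matching atoms.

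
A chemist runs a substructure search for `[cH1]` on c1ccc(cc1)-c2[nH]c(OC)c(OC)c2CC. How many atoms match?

The query [cH1] means: aromatic carbon bearing exactly one hydrogen.
Check the 17 heavy atoms by environment: 1× n (aromatic, H1) → no; 5× c (aromatic, H0) → no; 5× c (aromatic, H1) → match; 2× O (H0) → no; 3× C (H3) → no; 1× C (H2) → no.
That gives 5 matching atoms.

5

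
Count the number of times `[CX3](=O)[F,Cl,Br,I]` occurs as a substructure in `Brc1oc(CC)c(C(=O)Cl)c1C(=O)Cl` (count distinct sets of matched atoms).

2

[CX3](=O)[F,Cl,Br,I] is the SMARTS for an acyl halide: a carbonyl carbon bonded to a halogen.
The molecule carries 2 separate instances of an acyl chloride (-C(=O)Cl) meeting every constraint; each maps to a distinct set of atoms, giving 2 matches.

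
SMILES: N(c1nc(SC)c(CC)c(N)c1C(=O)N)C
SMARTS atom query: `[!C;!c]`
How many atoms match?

6

The query [!C;!c] means: neither aliphatic nor aromatic carbon — same as [!#6].
Check the 16 heavy atoms by environment: 1× n (aromatic) → match; 5× c (aromatic) → no; 1× S → match; 5× C → no; 3× N → match; 1× O → match.
Summing the matching environments: 1 + 1 + 3 + 1 = 6 matching atoms.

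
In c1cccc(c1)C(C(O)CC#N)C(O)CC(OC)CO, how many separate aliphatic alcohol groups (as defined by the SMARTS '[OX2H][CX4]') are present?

3

[OX2H][CX4] is the SMARTS for an aliphatic alcohol: a hydroxyl oxygen bound to an sp3 (X4) carbon.
The molecule carries 3 separate instances of a hydroxyl group (-OH) meeting every constraint; each maps to a distinct set of atoms, giving 3 matches.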